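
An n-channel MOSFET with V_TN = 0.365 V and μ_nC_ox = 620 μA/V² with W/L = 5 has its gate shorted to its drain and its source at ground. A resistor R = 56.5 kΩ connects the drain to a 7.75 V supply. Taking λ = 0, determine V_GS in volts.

V_GS = 0.650 V

With gate tied to drain, V_GS = V_DS ≥ V_GS − V_TN, so the device is in saturation.
k_n = μ_nC_ox · (W/L) = 3.1 mA/V².
KCL at the drain: ½ k_n (V_GS − V_TN)² = (V_DD − V_GS)/R.
Let x = V_GS − 0.365. Then 87.6 x² + x − 7.385 = 0, giving x = 0.285 V (positive root), so V_GS = 0.65 V.
I_D = (V_DD − V_GS)/R = (7.75 − 0.65) / 56.5 = 0.126 mA.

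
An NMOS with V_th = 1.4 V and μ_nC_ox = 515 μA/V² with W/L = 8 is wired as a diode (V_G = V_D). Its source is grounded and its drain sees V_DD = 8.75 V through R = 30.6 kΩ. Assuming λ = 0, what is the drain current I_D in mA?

With gate tied to drain, V_GS = V_DS ≥ V_GS − V_th, so the device is in saturation.
k_n = μ_nC_ox · (W/L) = 4.12 mA/V².
KCL at the drain: ½ k_n (V_GS − V_th)² = (V_DD − V_GS)/R.
Let x = V_GS − 1.4. Then 63 x² + x − 7.35 = 0, giving x = 0.334 V (positive root), so V_GS = 1.73 V.
I_D = (V_DD − V_GS)/R = (8.75 − 1.73) / 30.6 = 0.229 mA.

I_D = 0.229 mA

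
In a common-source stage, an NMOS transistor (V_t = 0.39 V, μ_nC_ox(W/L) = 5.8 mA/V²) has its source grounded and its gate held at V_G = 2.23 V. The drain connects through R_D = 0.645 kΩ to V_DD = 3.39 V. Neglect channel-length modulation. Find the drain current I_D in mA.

I_D = 4.50 mA

V_GS = V_G = 2.23 V, so V_ov = 2.23 − 0.39 = 1.84 V.
Assume saturation: I_D = ½ k_n V_ov² = 0.5 × 5.8 × 1.84² = 9.82 mA, giving V_DS = V_DD − I_D R_D = 3.39 − 9.82 × 0.645 = -2.94 V.
But -2.94 V < V_ov = 1.84 V, so the device is actually in triode.
In triode I_D = k_n[V_ov V_DS − ½ V_DS²] and I_D = (V_DD − V_DS)/R_D. Equating: 1.87 V_DS² − 7.883 V_DS + 3.39 = 0, giving V_DS = 0.486 V (the root below V_ov).
I_D = (3.39 − 0.486) / 0.645 = 4.5 mA.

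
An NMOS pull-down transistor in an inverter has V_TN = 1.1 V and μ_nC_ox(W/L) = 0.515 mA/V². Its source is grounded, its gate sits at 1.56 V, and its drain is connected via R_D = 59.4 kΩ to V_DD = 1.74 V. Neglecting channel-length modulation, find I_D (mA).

V_GS = V_G = 1.56 V, so V_ov = 1.56 − 1.1 = 0.46 V.
Assume saturation: I_D = ½ k_n V_ov² = 0.5 × 0.515 × 0.46² = 0.0545 mA, giving V_DS = V_DD − I_D R_D = 1.74 − 0.0545 × 59.4 = -1.5 V.
But -1.5 V < V_ov = 0.46 V, so the device is actually in triode.
In triode I_D = k_n[V_ov V_DS − ½ V_DS²] and I_D = (V_DD − V_DS)/R_D. Equating: 15.3 V_DS² − 15.07 V_DS + 1.74 = 0, giving V_DS = 0.134 V (the root below V_ov).
I_D = (1.74 − 0.134) / 59.4 = 0.027 mA.

I_D = 0.0270 mA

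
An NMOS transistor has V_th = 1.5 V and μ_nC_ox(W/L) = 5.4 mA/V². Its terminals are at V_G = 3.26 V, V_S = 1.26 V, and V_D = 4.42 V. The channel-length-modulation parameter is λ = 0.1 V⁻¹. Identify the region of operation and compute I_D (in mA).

V_GS = V_G − V_S = 3.26 − 1.26 = 2 V; V_DS = V_D − V_S = 4.42 − 1.26 = 3.16 V.
V_ov = V_GS − V_th = 2 − 1.5 = 0.5 V.
Since V_DS = 3.16 V ≥ V_ov = 0.5 V, the device is in saturation.
I_D = ½ k_n V_ov² (1 + λ V_DS) = 0.5 × 5.4 × 0.5² × (1 + 0.1 × 3.16) = 0.888 mA.

Saturation; I_D = 0.888 mA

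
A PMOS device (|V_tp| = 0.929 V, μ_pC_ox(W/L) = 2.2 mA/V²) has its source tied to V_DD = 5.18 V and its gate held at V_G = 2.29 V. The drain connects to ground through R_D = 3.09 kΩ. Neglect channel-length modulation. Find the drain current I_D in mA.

I_D = 1.55 mA

V_SG = V_DD − V_G = 5.18 − 2.29 = 2.89 V, so V_ov = 2.89 − 0.929 = 1.96 V.
Assume saturation: I_D = ½ k_p V_ov² = 0.5 × 2.2 × 1.96² = 4.23 mA, giving V_SD = V_DD − I_D R_D = 5.18 − 4.23 × 3.09 = -7.89 V.
But -7.89 V < V_ov = 1.96 V, so the device is actually in triode.
In triode I_D = k_p[V_ov V_SD − ½ V_SD²] and I_D = (V_DD − V_SD)/R_D. Equating: 3.4 V_SD² − 14.33 V_SD + 5.18 = 0, giving V_SD = 0.399 V (the root below V_ov).
I_D = (5.18 − 0.399) / 3.09 = 1.55 mA.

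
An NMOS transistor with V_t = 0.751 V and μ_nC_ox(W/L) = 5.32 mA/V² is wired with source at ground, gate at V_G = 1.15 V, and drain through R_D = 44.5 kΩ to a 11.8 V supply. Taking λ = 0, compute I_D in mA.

I_D = 0.262 mA

V_GS = V_G = 1.15 V, so V_ov = 1.15 − 0.751 = 0.399 V.
Assume saturation: I_D = ½ k_n V_ov² = 0.5 × 5.32 × 0.399² = 0.423 mA, giving V_DS = V_DD − I_D R_D = 11.8 − 0.423 × 44.5 = -7.04 V.
But -7.04 V < V_ov = 0.399 V, so the device is actually in triode.
In triode I_D = k_n[V_ov V_DS − ½ V_DS²] and I_D = (V_DD − V_DS)/R_D. Equating: 118 V_DS² − 95.46 V_DS + 11.8 = 0, giving V_DS = 0.152 V (the root below V_ov).
I_D = (11.8 − 0.152) / 44.5 = 0.262 mA.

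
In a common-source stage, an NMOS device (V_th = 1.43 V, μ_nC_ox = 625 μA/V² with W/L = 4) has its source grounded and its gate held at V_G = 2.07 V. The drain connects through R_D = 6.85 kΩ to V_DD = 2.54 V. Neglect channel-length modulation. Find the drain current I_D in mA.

I_D = 0.333 mA

V_GS = V_G = 2.07 V, so V_ov = 2.07 − 1.43 = 0.64 V.
k_n = μ_nC_ox · (W/L) = 2.5 mA/V².
Assume saturation: I_D = ½ k_n V_ov² = 0.5 × 2.5 × 0.64² = 0.512 mA, giving V_DS = V_DD − I_D R_D = 2.54 − 0.512 × 6.85 = -0.967 V.
But -0.967 V < V_ov = 0.64 V, so the device is actually in triode.
In triode I_D = k_n[V_ov V_DS − ½ V_DS²] and I_D = (V_DD − V_DS)/R_D. Equating: 8.56 V_DS² − 11.96 V_DS + 2.54 = 0, giving V_DS = 0.261 V (the root below V_ov).
I_D = (2.54 − 0.261) / 6.85 = 0.333 mA.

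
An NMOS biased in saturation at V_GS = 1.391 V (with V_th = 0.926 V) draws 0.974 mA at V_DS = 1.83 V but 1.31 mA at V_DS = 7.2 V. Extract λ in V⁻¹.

With V_GS fixed, I_D ∝ (1 + λ V_DS) in saturation, so I_D2/I_D1 = (1 + λ V_DS2)/(1 + λ V_DS1).
1.31/0.974 = 1.345 = (1 + 7.2 λ)/(1 + 1.83 λ).
Solving: λ (I_D1 V_DS2 − I_D2 V_DS1) = I_D2 − I_D1, so λ = (1.31 − 0.974) / (0.974 × 7.2 − 1.31 × 1.83) = 0.336 / 4.62 = 0.0728 V⁻¹.

λ = 0.0728 V⁻¹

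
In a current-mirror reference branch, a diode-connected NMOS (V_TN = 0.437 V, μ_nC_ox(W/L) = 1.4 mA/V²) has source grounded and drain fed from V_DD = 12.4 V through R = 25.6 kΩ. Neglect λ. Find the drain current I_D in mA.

With gate tied to drain, V_GS = V_DS ≥ V_GS − V_TN, so the device is in saturation.
KCL at the drain: ½ k_n (V_GS − V_TN)² = (V_DD − V_GS)/R.
Let x = V_GS − 0.437. Then 17.9 x² + x − 11.96 = 0, giving x = 0.79 V (positive root), so V_GS = 1.23 V.
I_D = (V_DD − V_GS)/R = (12.4 − 1.23) / 25.6 = 0.436 mA.

I_D = 0.436 mA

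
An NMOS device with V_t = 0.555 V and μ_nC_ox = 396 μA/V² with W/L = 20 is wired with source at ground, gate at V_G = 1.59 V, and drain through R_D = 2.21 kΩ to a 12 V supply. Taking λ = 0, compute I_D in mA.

V_GS = V_G = 1.59 V, so V_ov = 1.59 − 0.555 = 1.04 V.
k_n = μ_nC_ox · (W/L) = 7.92 mA/V².
Assume saturation: I_D = ½ k_n V_ov² = 0.5 × 7.92 × 1.04² = 4.24 mA, giving V_DS = V_DD − I_D R_D = 12 − 4.24 × 2.21 = 2.63 V.
V_DS = 2.63 V ≥ V_ov = 1.04 V, confirming saturation.

I_D = 4.24 mA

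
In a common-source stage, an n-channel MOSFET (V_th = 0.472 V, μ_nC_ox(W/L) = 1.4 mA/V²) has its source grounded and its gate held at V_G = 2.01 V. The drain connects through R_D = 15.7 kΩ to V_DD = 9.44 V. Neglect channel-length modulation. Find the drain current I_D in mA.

I_D = 0.582 mA

V_GS = V_G = 2.01 V, so V_ov = 2.01 − 0.472 = 1.54 V.
Assume saturation: I_D = ½ k_n V_ov² = 0.5 × 1.4 × 1.54² = 1.66 mA, giving V_DS = V_DD − I_D R_D = 9.44 − 1.66 × 15.7 = -16.6 V.
But -16.6 V < V_ov = 1.54 V, so the device is actually in triode.
In triode I_D = k_n[V_ov V_DS − ½ V_DS²] and I_D = (V_DD − V_DS)/R_D. Equating: 11 V_DS² − 34.81 V_DS + 9.44 = 0, giving V_DS = 0.3 V (the root below V_ov).
I_D = (9.44 − 0.3) / 15.7 = 0.582 mA.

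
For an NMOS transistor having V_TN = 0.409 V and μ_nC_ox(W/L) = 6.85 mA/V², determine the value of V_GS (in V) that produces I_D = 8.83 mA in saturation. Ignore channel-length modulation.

In saturation I_D = ½ k_n (V_GS − V_TN)², so V_GS − V_TN = √(2 I_D / k_n) = √(2 × 8.83 / 6.85) = 1.61 V.
V_GS = 0.409 + 1.61 = 2.01 V.

V_GS = 2.01 V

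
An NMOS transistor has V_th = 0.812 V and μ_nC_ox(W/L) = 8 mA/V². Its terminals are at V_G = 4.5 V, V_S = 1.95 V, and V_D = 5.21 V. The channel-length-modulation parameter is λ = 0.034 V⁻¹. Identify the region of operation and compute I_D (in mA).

Saturation; I_D = 13.4 mA

V_GS = V_G − V_S = 4.5 − 1.95 = 2.55 V; V_DS = V_D − V_S = 5.21 − 1.95 = 3.26 V.
V_ov = V_GS − V_th = 2.55 − 0.812 = 1.74 V.
Since V_DS = 3.26 V ≥ V_ov = 1.74 V, the device is in saturation.
I_D = ½ k_n V_ov² (1 + λ V_DS) = 0.5 × 8 × 1.74² × (1 + 0.034 × 3.26) = 13.4 mA.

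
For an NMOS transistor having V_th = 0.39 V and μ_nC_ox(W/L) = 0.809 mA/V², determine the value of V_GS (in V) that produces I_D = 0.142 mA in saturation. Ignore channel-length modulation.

V_GS = 0.982 V

In saturation I_D = ½ k_n (V_GS − V_th)², so V_GS − V_th = √(2 I_D / k_n) = √(2 × 0.142 / 0.809) = 0.592 V.
V_GS = 0.39 + 0.592 = 0.982 V.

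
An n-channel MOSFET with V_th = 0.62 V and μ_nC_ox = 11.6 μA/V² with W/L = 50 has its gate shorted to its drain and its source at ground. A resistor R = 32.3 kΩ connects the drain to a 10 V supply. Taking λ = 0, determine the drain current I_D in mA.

With gate tied to drain, V_GS = V_DS ≥ V_GS − V_th, so the device is in saturation.
k_n = μ_nC_ox · (W/L) = 0.58 mA/V².
KCL at the drain: ½ k_n (V_GS − V_th)² = (V_DD − V_GS)/R.
Let x = V_GS − 0.62. Then 9.37 x² + x − 9.38 = 0, giving x = 0.949 V (positive root), so V_GS = 1.57 V.
I_D = (V_DD − V_GS)/R = (10 − 1.57) / 32.3 = 0.261 mA.

I_D = 0.261 mA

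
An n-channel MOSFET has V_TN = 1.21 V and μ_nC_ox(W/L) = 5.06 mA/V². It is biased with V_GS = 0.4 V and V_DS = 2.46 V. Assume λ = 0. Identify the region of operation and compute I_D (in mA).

Cutoff; I_D = 0 mA

V_GS = 0.4 V < V_TN = 1.21 V, so the transistor is in cutoff.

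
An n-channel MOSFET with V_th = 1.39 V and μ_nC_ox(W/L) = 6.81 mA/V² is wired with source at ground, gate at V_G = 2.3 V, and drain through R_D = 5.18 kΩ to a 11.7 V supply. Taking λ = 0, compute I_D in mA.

I_D = 2.17 mA

V_GS = V_G = 2.3 V, so V_ov = 2.3 − 1.39 = 0.91 V.
Assume saturation: I_D = ½ k_n V_ov² = 0.5 × 6.81 × 0.91² = 2.82 mA, giving V_DS = V_DD − I_D R_D = 11.7 − 2.82 × 5.18 = -2.91 V.
But -2.91 V < V_ov = 0.91 V, so the device is actually in triode.
In triode I_D = k_n[V_ov V_DS − ½ V_DS²] and I_D = (V_DD − V_DS)/R_D. Equating: 17.6 V_DS² − 33.1 V_DS + 11.7 = 0, giving V_DS = 0.472 V (the root below V_ov).
I_D = (11.7 − 0.472) / 5.18 = 2.17 mA.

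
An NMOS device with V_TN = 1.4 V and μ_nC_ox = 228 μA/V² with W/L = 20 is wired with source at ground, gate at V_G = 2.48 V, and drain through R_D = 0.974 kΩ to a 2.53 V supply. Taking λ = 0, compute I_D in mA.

V_GS = V_G = 2.48 V, so V_ov = 2.48 − 1.4 = 1.08 V.
k_n = μ_nC_ox · (W/L) = 4.56 mA/V².
Assume saturation: I_D = ½ k_n V_ov² = 0.5 × 4.56 × 1.08² = 2.66 mA, giving V_DS = V_DD − I_D R_D = 2.53 − 2.66 × 0.974 = -0.0602 V.
But -0.0602 V < V_ov = 1.08 V, so the device is actually in triode.
In triode I_D = k_n[V_ov V_DS − ½ V_DS²] and I_D = (V_DD − V_DS)/R_D. Equating: 2.22 V_DS² − 5.797 V_DS + 2.53 = 0, giving V_DS = 0.554 V (the root below V_ov).
I_D = (2.53 − 0.554) / 0.974 = 2.03 mA.

I_D = 2.03 mA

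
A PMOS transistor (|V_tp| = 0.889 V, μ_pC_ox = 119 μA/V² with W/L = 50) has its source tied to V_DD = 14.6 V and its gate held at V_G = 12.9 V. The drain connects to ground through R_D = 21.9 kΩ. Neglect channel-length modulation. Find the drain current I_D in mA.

I_D = 0.660 mA

V_SG = V_DD − V_G = 14.6 − 12.9 = 1.7 V, so V_ov = 1.7 − 0.889 = 0.811 V.
k_p = μ_pC_ox · (W/L) = 5.95 mA/V².
Assume saturation: I_D = ½ k_p V_ov² = 0.5 × 5.95 × 0.811² = 1.96 mA, giving V_SD = V_DD − I_D R_D = 14.6 − 1.96 × 21.9 = -28.3 V.
But -28.3 V < V_ov = 0.811 V, so the device is actually in triode.
In triode I_D = k_p[V_ov V_SD − ½ V_SD²] and I_D = (V_DD − V_SD)/R_D. Equating: 65.2 V_SD² − 106.7 V_SD + 14.6 = 0, giving V_SD = 0.151 V (the root below V_ov).
I_D = (14.6 − 0.151) / 21.9 = 0.66 mA.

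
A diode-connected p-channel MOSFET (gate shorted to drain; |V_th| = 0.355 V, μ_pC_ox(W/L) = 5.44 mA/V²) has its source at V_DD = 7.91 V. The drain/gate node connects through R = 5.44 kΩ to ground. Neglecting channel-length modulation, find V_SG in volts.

With gate tied to drain, V_SG = V_SD ≥ V_SG − |V_th|, so the device is in saturation.
KCL at the drain: ½ k_p (V_SG − |V_th|)² = (V_DD − V_SG)/R.
Let x = V_SG − 0.355. Then 14.8 x² + x − 7.555 = 0, giving x = 0.682 V (positive root), so V_SG = 1.04 V.
I_D = (V_DD − V_SG)/R = (7.91 − 1.04) / 5.44 = 1.26 mA.

V_SG = 1.04 V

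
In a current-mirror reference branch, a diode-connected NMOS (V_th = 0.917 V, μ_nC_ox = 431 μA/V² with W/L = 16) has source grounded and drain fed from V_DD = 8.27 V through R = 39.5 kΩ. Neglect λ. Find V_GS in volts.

With gate tied to drain, V_GS = V_DS ≥ V_GS − V_th, so the device is in saturation.
k_n = μ_nC_ox · (W/L) = 6.896 mA/V².
KCL at the drain: ½ k_n (V_GS − V_th)² = (V_DD − V_GS)/R.
Let x = V_GS − 0.917. Then 136 x² + x − 7.353 = 0, giving x = 0.229 V (positive root), so V_GS = 1.15 V.
I_D = (V_DD − V_GS)/R = (8.27 − 1.15) / 39.5 = 0.18 mA.

V_GS = 1.15 V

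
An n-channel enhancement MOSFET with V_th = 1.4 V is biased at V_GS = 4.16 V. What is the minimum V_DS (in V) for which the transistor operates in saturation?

The boundary between triode and saturation is V_DS = V_GS − V_th = V_ov.
V_ov = 4.16 − 1.4 = 2.76 V.

V_DS,sat = 2.76 V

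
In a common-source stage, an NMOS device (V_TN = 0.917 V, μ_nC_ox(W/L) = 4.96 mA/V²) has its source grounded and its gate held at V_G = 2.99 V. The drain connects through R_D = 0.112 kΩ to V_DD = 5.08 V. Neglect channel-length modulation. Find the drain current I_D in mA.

I_D = 10.7 mA

V_GS = V_G = 2.99 V, so V_ov = 2.99 − 0.917 = 2.07 V.
Assume saturation: I_D = ½ k_n V_ov² = 0.5 × 4.96 × 2.07² = 10.7 mA, giving V_DS = V_DD − I_D R_D = 5.08 − 10.7 × 0.112 = 3.89 V.
V_DS = 3.89 V ≥ V_ov = 2.07 V, confirming saturation.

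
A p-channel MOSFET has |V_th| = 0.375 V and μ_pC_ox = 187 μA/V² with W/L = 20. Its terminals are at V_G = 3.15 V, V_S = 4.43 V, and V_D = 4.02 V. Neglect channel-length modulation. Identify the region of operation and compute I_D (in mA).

V_SG = V_S − V_G = 4.43 − 3.15 = 1.28 V; V_SD = V_S − V_D = 4.43 − 4.02 = 0.41 V.
k_p = μ_pC_ox · (W/L) = 3.74 mA/V².
V_ov = V_SG − |V_th| = 1.28 − 0.375 = 0.905 V.
Since V_SD = 0.41 V < V_ov = 0.905 V, the device is in the triode region.
I_D = k_p [V_ov · V_SD − ½ V_SD²] = 3.74 × [0.905 × 0.41 − 0.5 × 0.41²] = 1.07 mA.

Triode; I_D = 1.07 mA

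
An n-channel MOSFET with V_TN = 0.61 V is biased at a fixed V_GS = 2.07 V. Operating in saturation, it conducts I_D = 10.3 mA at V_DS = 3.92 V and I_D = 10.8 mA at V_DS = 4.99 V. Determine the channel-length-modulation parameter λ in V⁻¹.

With V_GS fixed, I_D ∝ (1 + λ V_DS) in saturation, so I_D2/I_D1 = (1 + λ V_DS2)/(1 + λ V_DS1).
10.8/10.3 = 1.049 = (1 + 4.99 λ)/(1 + 3.92 λ).
Solving: λ (I_D1 V_DS2 − I_D2 V_DS1) = I_D2 − I_D1, so λ = (10.8 − 10.3) / (10.3 × 4.99 − 10.8 × 3.92) = 0.5 / 9.06 = 0.0552 V⁻¹.

λ = 0.0552 V⁻¹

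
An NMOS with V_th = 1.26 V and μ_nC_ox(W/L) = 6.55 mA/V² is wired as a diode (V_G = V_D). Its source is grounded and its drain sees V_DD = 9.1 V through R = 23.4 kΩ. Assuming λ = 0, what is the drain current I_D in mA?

With gate tied to drain, V_GS = V_DS ≥ V_GS − V_th, so the device is in saturation.
KCL at the drain: ½ k_n (V_GS − V_th)² = (V_DD − V_GS)/R.
Let x = V_GS − 1.26. Then 76.6 x² + x − 7.84 = 0, giving x = 0.313 V (positive root), so V_GS = 1.57 V.
I_D = (V_DD − V_GS)/R = (9.1 − 1.57) / 23.4 = 0.322 mA.

I_D = 0.322 mA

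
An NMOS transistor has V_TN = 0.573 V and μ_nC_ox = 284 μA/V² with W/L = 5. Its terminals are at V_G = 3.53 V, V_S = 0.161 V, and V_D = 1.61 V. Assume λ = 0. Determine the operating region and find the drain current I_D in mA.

V_GS = V_G − V_S = 3.53 − 0.161 = 3.37 V; V_DS = V_D − V_S = 1.61 − 0.161 = 1.45 V.
k_n = μ_nC_ox · (W/L) = 1.42 mA/V².
V_ov = V_GS − V_TN = 3.37 − 0.573 = 2.8 V.
Since V_DS = 1.45 V < V_ov = 2.8 V, the device is in the triode region.
I_D = k_n [V_ov · V_DS − ½ V_DS²] = 1.42 × [2.8 × 1.45 − 0.5 × 1.45²] = 4.26 mA.

Triode; I_D = 4.26 mA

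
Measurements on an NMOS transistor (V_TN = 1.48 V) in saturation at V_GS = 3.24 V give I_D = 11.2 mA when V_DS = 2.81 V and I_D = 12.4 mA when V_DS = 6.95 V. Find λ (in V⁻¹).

With V_GS fixed, I_D ∝ (1 + λ V_DS) in saturation, so I_D2/I_D1 = (1 + λ V_DS2)/(1 + λ V_DS1).
12.4/11.2 = 1.107 = (1 + 6.95 λ)/(1 + 2.81 λ).
Solving: λ (I_D1 V_DS2 − I_D2 V_DS1) = I_D2 − I_D1, so λ = (12.4 − 11.2) / (11.2 × 6.95 − 12.4 × 2.81) = 1.2 / 43 = 0.0279 V⁻¹.

λ = 0.0279 V⁻¹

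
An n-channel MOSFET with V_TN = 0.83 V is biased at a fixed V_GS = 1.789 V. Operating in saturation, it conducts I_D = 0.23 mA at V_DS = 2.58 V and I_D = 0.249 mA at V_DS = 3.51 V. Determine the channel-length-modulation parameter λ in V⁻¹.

With V_GS fixed, I_D ∝ (1 + λ V_DS) in saturation, so I_D2/I_D1 = (1 + λ V_DS2)/(1 + λ V_DS1).
0.249/0.23 = 1.083 = (1 + 3.51 λ)/(1 + 2.58 λ).
Solving: λ (I_D1 V_DS2 − I_D2 V_DS1) = I_D2 − I_D1, so λ = (0.249 − 0.23) / (0.23 × 3.51 − 0.249 × 2.58) = 0.019 / 0.165 = 0.115 V⁻¹.

λ = 0.115 V⁻¹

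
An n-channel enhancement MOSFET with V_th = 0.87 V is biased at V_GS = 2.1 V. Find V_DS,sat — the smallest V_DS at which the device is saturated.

The boundary between triode and saturation is V_DS = V_GS − V_th = V_ov.
V_ov = 2.1 − 0.87 = 1.23 V.

V_DS,sat = 1.23 V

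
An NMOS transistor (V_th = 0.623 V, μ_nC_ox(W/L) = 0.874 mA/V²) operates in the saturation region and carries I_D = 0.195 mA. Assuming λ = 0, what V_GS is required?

In saturation I_D = ½ k_n (V_GS − V_th)², so V_GS − V_th = √(2 I_D / k_n) = √(2 × 0.195 / 0.874) = 0.668 V.
V_GS = 0.623 + 0.668 = 1.29 V.

V_GS = 1.29 V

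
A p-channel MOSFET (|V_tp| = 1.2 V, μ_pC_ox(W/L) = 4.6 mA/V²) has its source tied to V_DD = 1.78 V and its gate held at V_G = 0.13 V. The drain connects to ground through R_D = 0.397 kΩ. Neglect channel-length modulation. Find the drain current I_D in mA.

V_SG = V_DD − V_G = 1.78 − 0.13 = 1.65 V, so V_ov = 1.65 − 1.2 = 0.45 V.
Assume saturation: I_D = ½ k_p V_ov² = 0.5 × 4.6 × 0.45² = 0.466 mA, giving V_SD = V_DD − I_D R_D = 1.78 − 0.466 × 0.397 = 1.6 V.
V_SD = 1.6 V ≥ V_ov = 0.45 V, confirming saturation.

I_D = 0.466 mA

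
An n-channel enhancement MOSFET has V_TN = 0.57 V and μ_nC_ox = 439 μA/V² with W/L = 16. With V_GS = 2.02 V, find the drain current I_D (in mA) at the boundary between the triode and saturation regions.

At the boundary V_DS = V_ov = V_GS − V_TN = 2.02 − 0.57 = 1.45 V.
k_n = μ_nC_ox · (W/L) = 7.024 mA/V².
I_D = ½ k_n V_ov² = 0.5 × 7.024 × 1.45² = 7.38 mA.

I_D = 7.38 mA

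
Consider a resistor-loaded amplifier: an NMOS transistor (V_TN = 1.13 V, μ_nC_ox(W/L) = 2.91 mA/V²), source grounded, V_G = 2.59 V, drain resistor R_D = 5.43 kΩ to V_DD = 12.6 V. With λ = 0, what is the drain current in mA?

V_GS = V_G = 2.59 V, so V_ov = 2.59 − 1.13 = 1.46 V.
Assume saturation: I_D = ½ k_n V_ov² = 0.5 × 2.91 × 1.46² = 3.1 mA, giving V_DS = V_DD − I_D R_D = 12.6 − 3.1 × 5.43 = -4.24 V.
But -4.24 V < V_ov = 1.46 V, so the device is actually in triode.
In triode I_D = k_n[V_ov V_DS − ½ V_DS²] and I_D = (V_DD − V_DS)/R_D. Equating: 7.9 V_DS² − 24.07 V_DS + 12.6 = 0, giving V_DS = 0.671 V (the root below V_ov).
I_D = (12.6 − 0.671) / 5.43 = 2.2 mA.

I_D = 2.20 mA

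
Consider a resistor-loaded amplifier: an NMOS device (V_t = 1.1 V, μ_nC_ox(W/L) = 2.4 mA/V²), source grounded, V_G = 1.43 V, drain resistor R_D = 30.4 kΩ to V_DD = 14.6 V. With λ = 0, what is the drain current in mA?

I_D = 0.131 mA

V_GS = V_G = 1.43 V, so V_ov = 1.43 − 1.1 = 0.33 V.
Assume saturation: I_D = ½ k_n V_ov² = 0.5 × 2.4 × 0.33² = 0.131 mA, giving V_DS = V_DD − I_D R_D = 14.6 − 0.131 × 30.4 = 10.6 V.
V_DS = 10.6 V ≥ V_ov = 0.33 V, confirming saturation.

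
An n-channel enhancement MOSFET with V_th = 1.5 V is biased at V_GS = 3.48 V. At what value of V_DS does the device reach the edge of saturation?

The boundary between triode and saturation is V_DS = V_GS − V_th = V_ov.
V_ov = 3.48 − 1.5 = 1.98 V.

V_DS,sat = 1.98 V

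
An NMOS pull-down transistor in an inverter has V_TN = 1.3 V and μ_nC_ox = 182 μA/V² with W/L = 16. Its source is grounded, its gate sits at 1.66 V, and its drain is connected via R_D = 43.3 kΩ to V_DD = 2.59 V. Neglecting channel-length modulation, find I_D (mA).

I_D = 0.0584 mA

V_GS = V_G = 1.66 V, so V_ov = 1.66 − 1.3 = 0.36 V.
k_n = μ_nC_ox · (W/L) = 2.912 mA/V².
Assume saturation: I_D = ½ k_n V_ov² = 0.5 × 2.912 × 0.36² = 0.189 mA, giving V_DS = V_DD − I_D R_D = 2.59 − 0.189 × 43.3 = -5.58 V.
But -5.58 V < V_ov = 0.36 V, so the device is actually in triode.
In triode I_D = k_n[V_ov V_DS − ½ V_DS²] and I_D = (V_DD − V_DS)/R_D. Equating: 63 V_DS² − 46.39 V_DS + 2.59 = 0, giving V_DS = 0.0609 V (the root below V_ov).
I_D = (2.59 − 0.0609) / 43.3 = 0.0584 mA.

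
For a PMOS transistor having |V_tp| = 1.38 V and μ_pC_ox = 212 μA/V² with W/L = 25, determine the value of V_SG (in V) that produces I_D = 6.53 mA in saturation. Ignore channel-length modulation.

V_SG = 2.95 V

k_p = μ_pC_ox · (W/L) = 5.3 mA/V².
In saturation I_D = ½ k_p (V_SG − |V_tp|)², so V_SG − |V_tp| = √(2 I_D / k_p) = √(2 × 6.53 / 5.3) = 1.57 V.
V_SG = 1.38 + 1.57 = 2.95 V.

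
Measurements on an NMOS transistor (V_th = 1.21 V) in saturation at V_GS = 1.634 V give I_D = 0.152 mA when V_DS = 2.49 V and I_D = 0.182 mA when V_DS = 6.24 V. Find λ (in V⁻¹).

λ = 0.0606 V⁻¹

With V_GS fixed, I_D ∝ (1 + λ V_DS) in saturation, so I_D2/I_D1 = (1 + λ V_DS2)/(1 + λ V_DS1).
0.182/0.152 = 1.197 = (1 + 6.24 λ)/(1 + 2.49 λ).
Solving: λ (I_D1 V_DS2 − I_D2 V_DS1) = I_D2 − I_D1, so λ = (0.182 − 0.152) / (0.152 × 6.24 − 0.182 × 2.49) = 0.03 / 0.495 = 0.0606 V⁻¹.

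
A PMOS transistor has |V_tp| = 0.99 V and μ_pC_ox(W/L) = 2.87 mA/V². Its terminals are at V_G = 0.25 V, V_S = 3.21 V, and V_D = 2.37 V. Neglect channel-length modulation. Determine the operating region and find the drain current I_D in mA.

Triode; I_D = 3.74 mA

V_SG = V_S − V_G = 3.21 − 0.25 = 2.96 V; V_SD = V_S − V_D = 3.21 − 2.37 = 0.84 V.
V_ov = V_SG − |V_tp| = 2.96 − 0.99 = 1.97 V.
Since V_SD = 0.84 V < V_ov = 1.97 V, the device is in the triode region.
I_D = k_p [V_ov · V_SD − ½ V_SD²] = 2.87 × [1.97 × 0.84 − 0.5 × 0.84²] = 3.74 mA.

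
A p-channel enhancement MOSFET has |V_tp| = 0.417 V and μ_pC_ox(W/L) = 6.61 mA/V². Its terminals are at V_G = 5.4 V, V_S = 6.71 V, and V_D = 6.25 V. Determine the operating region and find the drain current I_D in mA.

V_SG = V_S − V_G = 6.71 − 5.4 = 1.31 V; V_SD = V_S − V_D = 6.71 − 6.25 = 0.46 V.
V_ov = V_SG − |V_tp| = 1.31 − 0.417 = 0.893 V.
Since V_SD = 0.46 V < V_ov = 0.893 V, the device is in the triode region.
I_D = k_p [V_ov · V_SD − ½ V_SD²] = 6.61 × [0.893 × 0.46 − 0.5 × 0.46²] = 2.02 mA.

Triode; I_D = 2.02 mA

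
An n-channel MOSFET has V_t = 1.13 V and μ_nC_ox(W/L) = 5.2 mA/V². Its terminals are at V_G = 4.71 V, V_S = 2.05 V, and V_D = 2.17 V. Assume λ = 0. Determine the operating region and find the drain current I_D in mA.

Triode; I_D = 0.917 mA

V_GS = V_G − V_S = 4.71 − 2.05 = 2.66 V; V_DS = V_D − V_S = 2.17 − 2.05 = 0.12 V.
V_ov = V_GS − V_t = 2.66 − 1.13 = 1.53 V.
Since V_DS = 0.12 V < V_ov = 1.53 V, the device is in the triode region.
I_D = k_n [V_ov · V_DS − ½ V_DS²] = 5.2 × [1.53 × 0.12 − 0.5 × 0.12²] = 0.917 mA.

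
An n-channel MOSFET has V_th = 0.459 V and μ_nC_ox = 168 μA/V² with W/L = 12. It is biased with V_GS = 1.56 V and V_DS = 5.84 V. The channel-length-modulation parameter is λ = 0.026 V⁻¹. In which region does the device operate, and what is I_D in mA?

k_n = μ_nC_ox · (W/L) = 2.016 mA/V².
V_ov = V_GS − V_th = 1.56 − 0.459 = 1.1 V.
Since V_DS = 5.84 V ≥ V_ov = 1.1 V, the device is in saturation.
I_D = ½ k_n V_ov² (1 + λ V_DS) = 0.5 × 2.016 × 1.1² × (1 + 0.026 × 5.84) = 1.41 mA.

Saturation; I_D = 1.41 mA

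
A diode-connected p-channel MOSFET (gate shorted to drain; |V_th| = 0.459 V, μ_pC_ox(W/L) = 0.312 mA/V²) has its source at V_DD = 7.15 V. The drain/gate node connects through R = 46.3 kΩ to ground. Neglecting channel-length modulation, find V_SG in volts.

With gate tied to drain, V_SG = V_SD ≥ V_SG − |V_th|, so the device is in saturation.
KCL at the drain: ½ k_p (V_SG − |V_th|)² = (V_DD − V_SG)/R.
Let x = V_SG − 0.459. Then 7.22 x² + x − 6.691 = 0, giving x = 0.896 V (positive root), so V_SG = 1.35 V.
I_D = (V_DD − V_SG)/R = (7.15 − 1.35) / 46.3 = 0.125 mA.

V_SG = 1.35 V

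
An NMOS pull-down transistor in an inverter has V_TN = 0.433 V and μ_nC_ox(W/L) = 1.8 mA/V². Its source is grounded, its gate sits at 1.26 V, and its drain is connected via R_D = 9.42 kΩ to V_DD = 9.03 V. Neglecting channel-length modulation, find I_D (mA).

I_D = 0.616 mA

V_GS = V_G = 1.26 V, so V_ov = 1.26 − 0.433 = 0.827 V.
Assume saturation: I_D = ½ k_n V_ov² = 0.5 × 1.8 × 0.827² = 0.616 mA, giving V_DS = V_DD − I_D R_D = 9.03 − 0.616 × 9.42 = 3.23 V.
V_DS = 3.23 V ≥ V_ov = 0.827 V, confirming saturation.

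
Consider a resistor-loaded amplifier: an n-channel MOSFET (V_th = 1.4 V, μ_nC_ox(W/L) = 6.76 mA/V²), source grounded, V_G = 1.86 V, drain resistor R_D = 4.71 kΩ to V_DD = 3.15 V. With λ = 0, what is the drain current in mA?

V_GS = V_G = 1.86 V, so V_ov = 1.86 − 1.4 = 0.46 V.
Assume saturation: I_D = ½ k_n V_ov² = 0.5 × 6.76 × 0.46² = 0.715 mA, giving V_DS = V_DD − I_D R_D = 3.15 − 0.715 × 4.71 = -0.219 V.
But -0.219 V < V_ov = 0.46 V, so the device is actually in triode.
In triode I_D = k_n[V_ov V_DS − ½ V_DS²] and I_D = (V_DD − V_DS)/R_D. Equating: 15.9 V_DS² − 15.65 V_DS + 3.15 = 0, giving V_DS = 0.283 V (the root below V_ov).
I_D = (3.15 − 0.283) / 4.71 = 0.609 mA.

I_D = 0.609 mA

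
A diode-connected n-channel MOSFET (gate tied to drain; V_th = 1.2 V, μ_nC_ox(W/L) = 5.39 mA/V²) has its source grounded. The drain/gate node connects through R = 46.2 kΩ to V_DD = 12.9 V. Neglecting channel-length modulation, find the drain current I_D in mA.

With gate tied to drain, V_GS = V_DS ≥ V_GS − V_th, so the device is in saturation.
KCL at the drain: ½ k_n (V_GS − V_th)² = (V_DD − V_GS)/R.
Let x = V_GS − 1.2. Then 125 x² + x − 11.7 = 0, giving x = 0.303 V (positive root), so V_GS = 1.5 V.
I_D = (V_DD − V_GS)/R = (12.9 − 1.5) / 46.2 = 0.247 mA.

I_D = 0.247 mA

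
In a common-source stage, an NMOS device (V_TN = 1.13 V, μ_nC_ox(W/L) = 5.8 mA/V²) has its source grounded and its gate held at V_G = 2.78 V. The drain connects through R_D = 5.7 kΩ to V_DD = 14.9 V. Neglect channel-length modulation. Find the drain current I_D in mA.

I_D = 2.56 mA

V_GS = V_G = 2.78 V, so V_ov = 2.78 − 1.13 = 1.65 V.
Assume saturation: I_D = ½ k_n V_ov² = 0.5 × 5.8 × 1.65² = 7.9 mA, giving V_DS = V_DD − I_D R_D = 14.9 − 7.9 × 5.7 = -30.1 V.
But -30.1 V < V_ov = 1.65 V, so the device is actually in triode.
In triode I_D = k_n[V_ov V_DS − ½ V_DS²] and I_D = (V_DD − V_DS)/R_D. Equating: 16.5 V_DS² − 55.55 V_DS + 14.9 = 0, giving V_DS = 0.294 V (the root below V_ov).
I_D = (14.9 − 0.294) / 5.7 = 2.56 mA.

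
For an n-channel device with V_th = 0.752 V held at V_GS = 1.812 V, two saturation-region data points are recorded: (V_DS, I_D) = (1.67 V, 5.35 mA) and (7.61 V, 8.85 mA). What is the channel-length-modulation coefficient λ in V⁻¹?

With V_GS fixed, I_D ∝ (1 + λ V_DS) in saturation, so I_D2/I_D1 = (1 + λ V_DS2)/(1 + λ V_DS1).
8.85/5.35 = 1.654 = (1 + 7.61 λ)/(1 + 1.67 λ).
Solving: λ (I_D1 V_DS2 − I_D2 V_DS1) = I_D2 − I_D1, so λ = (8.85 − 5.35) / (5.35 × 7.61 − 8.85 × 1.67) = 3.5 / 25.9 = 0.135 V⁻¹.

λ = 0.135 V⁻¹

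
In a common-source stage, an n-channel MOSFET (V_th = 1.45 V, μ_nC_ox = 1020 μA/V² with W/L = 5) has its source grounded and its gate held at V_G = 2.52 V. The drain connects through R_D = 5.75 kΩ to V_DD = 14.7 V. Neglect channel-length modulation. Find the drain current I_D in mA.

I_D = 2.45 mA

V_GS = V_G = 2.52 V, so V_ov = 2.52 − 1.45 = 1.07 V.
k_n = μ_nC_ox · (W/L) = 5.1 mA/V².
Assume saturation: I_D = ½ k_n V_ov² = 0.5 × 5.1 × 1.07² = 2.92 mA, giving V_DS = V_DD − I_D R_D = 14.7 − 2.92 × 5.75 = -2.09 V.
But -2.09 V < V_ov = 1.07 V, so the device is actually in triode.
In triode I_D = k_n[V_ov V_DS − ½ V_DS²] and I_D = (V_DD − V_DS)/R_D. Equating: 14.7 V_DS² − 32.38 V_DS + 14.7 = 0, giving V_DS = 0.639 V (the root below V_ov).
I_D = (14.7 − 0.639) / 5.75 = 2.45 mA.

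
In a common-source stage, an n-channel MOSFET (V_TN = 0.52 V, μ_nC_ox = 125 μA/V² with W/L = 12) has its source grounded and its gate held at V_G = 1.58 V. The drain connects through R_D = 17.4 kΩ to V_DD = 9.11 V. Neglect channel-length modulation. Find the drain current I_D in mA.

I_D = 0.501 mA

V_GS = V_G = 1.58 V, so V_ov = 1.58 − 0.52 = 1.06 V.
k_n = μ_nC_ox · (W/L) = 1.5 mA/V².
Assume saturation: I_D = ½ k_n V_ov² = 0.5 × 1.5 × 1.06² = 0.843 mA, giving V_DS = V_DD − I_D R_D = 9.11 − 0.843 × 17.4 = -5.55 V.
But -5.55 V < V_ov = 1.06 V, so the device is actually in triode.
In triode I_D = k_n[V_ov V_DS − ½ V_DS²] and I_D = (V_DD − V_DS)/R_D. Equating: 13 V_DS² − 28.67 V_DS + 9.11 = 0, giving V_DS = 0.385 V (the root below V_ov).
I_D = (9.11 − 0.385) / 17.4 = 0.501 mA.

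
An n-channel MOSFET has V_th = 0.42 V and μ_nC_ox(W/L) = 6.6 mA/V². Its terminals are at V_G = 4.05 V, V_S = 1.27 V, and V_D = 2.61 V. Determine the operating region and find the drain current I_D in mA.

V_GS = V_G − V_S = 4.05 − 1.27 = 2.78 V; V_DS = V_D − V_S = 2.61 − 1.27 = 1.34 V.
V_ov = V_GS − V_th = 2.78 − 0.42 = 2.36 V.
Since V_DS = 1.34 V < V_ov = 2.36 V, the device is in the triode region.
I_D = k_n [V_ov · V_DS − ½ V_DS²] = 6.6 × [2.36 × 1.34 − 0.5 × 1.34²] = 14.9 mA.

Triode; I_D = 14.9 mA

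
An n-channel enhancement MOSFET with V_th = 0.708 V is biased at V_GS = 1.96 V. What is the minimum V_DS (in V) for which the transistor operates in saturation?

V_DS,sat = 1.25 V

The boundary between triode and saturation is V_DS = V_GS − V_th = V_ov.
V_ov = 1.96 − 0.708 = 1.25 V.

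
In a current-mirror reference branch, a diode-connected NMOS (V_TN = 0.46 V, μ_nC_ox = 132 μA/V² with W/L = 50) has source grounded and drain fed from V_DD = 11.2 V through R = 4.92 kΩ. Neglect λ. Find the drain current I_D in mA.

With gate tied to drain, V_GS = V_DS ≥ V_GS − V_TN, so the device is in saturation.
k_n = μ_nC_ox · (W/L) = 6.6 mA/V².
KCL at the drain: ½ k_n (V_GS − V_TN)² = (V_DD − V_GS)/R.
Let x = V_GS − 0.46. Then 16.2 x² + x − 10.74 = 0, giving x = 0.783 V (positive root), so V_GS = 1.24 V.
I_D = (V_DD − V_GS)/R = (11.2 − 1.24) / 4.92 = 2.02 mA.

I_D = 2.02 mA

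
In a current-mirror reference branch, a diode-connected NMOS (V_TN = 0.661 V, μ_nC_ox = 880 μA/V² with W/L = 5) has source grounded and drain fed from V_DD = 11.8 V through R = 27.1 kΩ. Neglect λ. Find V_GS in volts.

V_GS = 1.08 V

With gate tied to drain, V_GS = V_DS ≥ V_GS − V_TN, so the device is in saturation.
k_n = μ_nC_ox · (W/L) = 4.4 mA/V².
KCL at the drain: ½ k_n (V_GS − V_TN)² = (V_DD − V_GS)/R.
Let x = V_GS − 0.661. Then 59.6 x² + x − 11.14 = 0, giving x = 0.424 V (positive root), so V_GS = 1.08 V.
I_D = (V_DD − V_GS)/R = (11.8 − 1.08) / 27.1 = 0.395 mA.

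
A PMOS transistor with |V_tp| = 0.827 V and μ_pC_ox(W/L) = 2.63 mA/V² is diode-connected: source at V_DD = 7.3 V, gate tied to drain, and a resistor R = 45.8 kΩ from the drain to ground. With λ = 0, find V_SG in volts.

V_SG = 1.15 V

With gate tied to drain, V_SG = V_SD ≥ V_SG − |V_tp|, so the device is in saturation.
KCL at the drain: ½ k_p (V_SG − |V_tp|)² = (V_DD − V_SG)/R.
Let x = V_SG − 0.827. Then 60.2 x² + x − 6.473 = 0, giving x = 0.32 V (positive root), so V_SG = 1.15 V.
I_D = (V_DD − V_SG)/R = (7.3 − 1.15) / 45.8 = 0.134 mA.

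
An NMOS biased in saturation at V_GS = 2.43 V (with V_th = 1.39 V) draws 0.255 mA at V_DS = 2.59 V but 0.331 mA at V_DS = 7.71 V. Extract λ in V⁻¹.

λ = 0.0685 V⁻¹

With V_GS fixed, I_D ∝ (1 + λ V_DS) in saturation, so I_D2/I_D1 = (1 + λ V_DS2)/(1 + λ V_DS1).
0.331/0.255 = 1.298 = (1 + 7.71 λ)/(1 + 2.59 λ).
Solving: λ (I_D1 V_DS2 − I_D2 V_DS1) = I_D2 − I_D1, so λ = (0.331 − 0.255) / (0.255 × 7.71 − 0.331 × 2.59) = 0.076 / 1.11 = 0.0685 V⁻¹.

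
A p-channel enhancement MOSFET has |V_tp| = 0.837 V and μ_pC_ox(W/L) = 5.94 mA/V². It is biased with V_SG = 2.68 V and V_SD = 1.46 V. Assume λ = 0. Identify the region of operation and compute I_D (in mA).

V_ov = V_SG − |V_tp| = 2.68 − 0.837 = 1.84 V.
Since V_SD = 1.46 V < V_ov = 1.84 V, the device is in the triode region.
I_D = k_p [V_ov · V_SD − ½ V_SD²] = 5.94 × [1.84 × 1.46 − 0.5 × 1.46²] = 9.65 mA.

Triode; I_D = 9.65 mA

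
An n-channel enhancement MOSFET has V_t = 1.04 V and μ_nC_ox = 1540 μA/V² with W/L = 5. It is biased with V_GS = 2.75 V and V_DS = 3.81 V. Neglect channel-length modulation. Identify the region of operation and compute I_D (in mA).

Saturation; I_D = 11.3 mA

k_n = μ_nC_ox · (W/L) = 7.7 mA/V².
V_ov = V_GS − V_t = 2.75 − 1.04 = 1.71 V.
Since V_DS = 3.81 V ≥ V_ov = 1.71 V, the device is in saturation.
I_D = ½ k_n V_ov² = 0.5 × 7.7 × 1.71² = 11.3 mA.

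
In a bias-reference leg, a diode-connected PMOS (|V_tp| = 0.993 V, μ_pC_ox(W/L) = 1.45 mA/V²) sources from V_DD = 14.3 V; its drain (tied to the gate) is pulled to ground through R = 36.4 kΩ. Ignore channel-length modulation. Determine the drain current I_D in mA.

I_D = 0.347 mA

With gate tied to drain, V_SG = V_SD ≥ V_SG − |V_tp|, so the device is in saturation.
KCL at the drain: ½ k_p (V_SG − |V_tp|)² = (V_DD − V_SG)/R.
Let x = V_SG − 0.993. Then 26.4 x² + x − 13.31 = 0, giving x = 0.691 V (positive root), so V_SG = 1.68 V.
I_D = (V_DD − V_SG)/R = (14.3 − 1.68) / 36.4 = 0.347 mA.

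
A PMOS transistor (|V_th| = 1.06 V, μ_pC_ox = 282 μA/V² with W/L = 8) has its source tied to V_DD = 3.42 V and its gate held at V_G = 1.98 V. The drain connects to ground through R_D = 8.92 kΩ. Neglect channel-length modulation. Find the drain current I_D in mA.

V_SG = V_DD − V_G = 3.42 − 1.98 = 1.44 V, so V_ov = 1.44 − 1.06 = 0.38 V.
k_p = μ_pC_ox · (W/L) = 2.256 mA/V².
Assume saturation: I_D = ½ k_p V_ov² = 0.5 × 2.256 × 0.38² = 0.163 mA, giving V_SD = V_DD − I_D R_D = 3.42 − 0.163 × 8.92 = 1.97 V.
V_SD = 1.97 V ≥ V_ov = 0.38 V, confirming saturation.

I_D = 0.163 mA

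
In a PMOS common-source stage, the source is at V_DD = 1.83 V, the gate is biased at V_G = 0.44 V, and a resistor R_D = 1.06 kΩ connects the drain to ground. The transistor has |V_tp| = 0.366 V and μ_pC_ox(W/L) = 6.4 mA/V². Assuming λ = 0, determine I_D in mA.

V_SG = V_DD − V_G = 1.83 − 0.44 = 1.39 V, so V_ov = 1.39 − 0.366 = 1.02 V.
Assume saturation: I_D = ½ k_p V_ov² = 0.5 × 6.4 × 1.02² = 3.36 mA, giving V_SD = V_DD − I_D R_D = 1.83 − 3.36 × 1.06 = -1.73 V.
But -1.73 V < V_ov = 1.02 V, so the device is actually in triode.
In triode I_D = k_p[V_ov V_SD − ½ V_SD²] and I_D = (V_DD − V_SD)/R_D. Equating: 3.39 V_SD² − 7.947 V_SD + 1.83 = 0, giving V_SD = 0.259 V (the root below V_ov).
I_D = (1.83 − 0.259) / 1.06 = 1.48 mA.

I_D = 1.48 mA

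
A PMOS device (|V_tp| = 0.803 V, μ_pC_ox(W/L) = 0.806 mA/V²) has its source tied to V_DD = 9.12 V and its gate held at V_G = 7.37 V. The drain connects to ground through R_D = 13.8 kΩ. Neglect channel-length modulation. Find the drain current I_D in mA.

I_D = 0.361 mA

V_SG = V_DD − V_G = 9.12 − 7.37 = 1.75 V, so V_ov = 1.75 − 0.803 = 0.947 V.
Assume saturation: I_D = ½ k_p V_ov² = 0.5 × 0.806 × 0.947² = 0.361 mA, giving V_SD = V_DD − I_D R_D = 9.12 − 0.361 × 13.8 = 4.13 V.
V_SD = 4.13 V ≥ V_ov = 0.947 V, confirming saturation.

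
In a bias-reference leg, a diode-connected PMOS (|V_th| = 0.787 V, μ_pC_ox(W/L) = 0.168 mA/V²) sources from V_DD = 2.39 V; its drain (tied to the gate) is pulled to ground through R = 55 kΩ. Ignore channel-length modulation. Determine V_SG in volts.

With gate tied to drain, V_SG = V_SD ≥ V_SG − |V_th|, so the device is in saturation.
KCL at the drain: ½ k_p (V_SG − |V_th|)² = (V_DD − V_SG)/R.
Let x = V_SG − 0.787. Then 4.62 x² + x − 1.603 = 0, giving x = 0.491 V (positive root), so V_SG = 1.28 V.
I_D = (V_DD − V_SG)/R = (2.39 − 1.28) / 55 = 0.0202 mA.

V_SG = 1.28 V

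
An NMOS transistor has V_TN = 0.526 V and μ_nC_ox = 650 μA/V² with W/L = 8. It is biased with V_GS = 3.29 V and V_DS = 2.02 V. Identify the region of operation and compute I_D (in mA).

k_n = μ_nC_ox · (W/L) = 5.2 mA/V².
V_ov = V_GS − V_TN = 3.29 − 0.526 = 2.76 V.
Since V_DS = 2.02 V < V_ov = 2.76 V, the device is in the triode region.
I_D = k_n [V_ov · V_DS − ½ V_DS²] = 5.2 × [2.76 × 2.02 − 0.5 × 2.02²] = 18.4 mA.

Triode; I_D = 18.4 mA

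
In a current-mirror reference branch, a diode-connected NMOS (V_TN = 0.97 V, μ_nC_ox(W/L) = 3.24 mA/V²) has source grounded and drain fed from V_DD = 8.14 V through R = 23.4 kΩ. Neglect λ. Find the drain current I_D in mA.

I_D = 0.288 mA

With gate tied to drain, V_GS = V_DS ≥ V_GS − V_TN, so the device is in saturation.
KCL at the drain: ½ k_n (V_GS − V_TN)² = (V_DD − V_GS)/R.
Let x = V_GS − 0.97. Then 37.9 x² + x − 7.17 = 0, giving x = 0.422 V (positive root), so V_GS = 1.39 V.
I_D = (V_DD − V_GS)/R = (8.14 − 1.39) / 23.4 = 0.288 mA.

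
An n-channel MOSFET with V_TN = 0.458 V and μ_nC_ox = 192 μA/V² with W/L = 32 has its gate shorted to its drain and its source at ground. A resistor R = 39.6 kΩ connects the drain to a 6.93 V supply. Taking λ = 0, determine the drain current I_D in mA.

With gate tied to drain, V_GS = V_DS ≥ V_GS − V_TN, so the device is in saturation.
k_n = μ_nC_ox · (W/L) = 6.144 mA/V².
KCL at the drain: ½ k_n (V_GS − V_TN)² = (V_DD − V_GS)/R.
Let x = V_GS − 0.458. Then 122 x² + x − 6.472 = 0, giving x = 0.227 V (positive root), so V_GS = 0.685 V.
I_D = (V_DD − V_GS)/R = (6.93 − 0.685) / 39.6 = 0.158 mA.

I_D = 0.158 mA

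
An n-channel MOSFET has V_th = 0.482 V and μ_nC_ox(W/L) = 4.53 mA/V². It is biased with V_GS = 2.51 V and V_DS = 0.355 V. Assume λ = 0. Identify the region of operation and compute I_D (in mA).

V_ov = V_GS − V_th = 2.51 − 0.482 = 2.03 V.
Since V_DS = 0.355 V < V_ov = 2.03 V, the device is in the triode region.
I_D = k_n [V_ov · V_DS − ½ V_DS²] = 4.53 × [2.03 × 0.355 − 0.5 × 0.355²] = 2.98 mA.

Triode; I_D = 2.98 mA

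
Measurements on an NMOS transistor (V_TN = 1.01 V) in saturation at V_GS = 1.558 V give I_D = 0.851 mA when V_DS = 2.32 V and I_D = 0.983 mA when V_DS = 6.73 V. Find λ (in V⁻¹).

With V_GS fixed, I_D ∝ (1 + λ V_DS) in saturation, so I_D2/I_D1 = (1 + λ V_DS2)/(1 + λ V_DS1).
0.983/0.851 = 1.155 = (1 + 6.73 λ)/(1 + 2.32 λ).
Solving: λ (I_D1 V_DS2 − I_D2 V_DS1) = I_D2 − I_D1, so λ = (0.983 − 0.851) / (0.851 × 6.73 − 0.983 × 2.32) = 0.132 / 3.45 = 0.0383 V⁻¹.

λ = 0.0383 V⁻¹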